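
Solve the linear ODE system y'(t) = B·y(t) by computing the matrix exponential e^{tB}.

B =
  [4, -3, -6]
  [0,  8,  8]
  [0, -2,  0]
e^{tB} =
  [exp(4*t), -3*t*exp(4*t), -6*t*exp(4*t)]
  [0, 4*t*exp(4*t) + exp(4*t), 8*t*exp(4*t)]
  [0, -2*t*exp(4*t), -4*t*exp(4*t) + exp(4*t)]

Strategy: write B = P · J · P⁻¹ where J is a Jordan canonical form, so e^{tB} = P · e^{tJ} · P⁻¹, and e^{tJ} can be computed block-by-block.

B has Jordan form
J =
  [4, 1, 0]
  [0, 4, 0]
  [0, 0, 4]
(up to reordering of blocks).

Per-block formulas:
  For a 2×2 Jordan block J_2(4): exp(t · J_2(4)) = e^(4t)·(I + t·N), where N is the 2×2 nilpotent shift.
  For a 1×1 block at λ = 4: exp(t · [4]) = [e^(4t)].

After assembling e^{tJ} and conjugating by P, we get:

e^{tB} =
  [exp(4*t), -3*t*exp(4*t), -6*t*exp(4*t)]
  [0, 4*t*exp(4*t) + exp(4*t), 8*t*exp(4*t)]
  [0, -2*t*exp(4*t), -4*t*exp(4*t) + exp(4*t)]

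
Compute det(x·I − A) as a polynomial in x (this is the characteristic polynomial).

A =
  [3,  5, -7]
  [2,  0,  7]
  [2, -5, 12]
x^3 - 15*x^2 + 75*x - 125

Expanding det(x·I − A) (e.g. by cofactor expansion or by noting that A is similar to its Jordan form J, which has the same characteristic polynomial as A) gives
  χ_A(x) = x^3 - 15*x^2 + 75*x - 125
which factors as (x - 5)^3. The eigenvalues (with algebraic multiplicities) are λ = 5 with multiplicity 3.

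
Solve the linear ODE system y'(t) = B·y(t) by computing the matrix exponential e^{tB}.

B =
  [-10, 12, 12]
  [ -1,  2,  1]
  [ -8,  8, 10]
e^{tB} =
  [-6*t - 2*exp(2*t) + 3, 12*t, 6*t + 3*exp(2*t) - 3]
  [-t, 2*t + 1, t]
  [-4*t - 2*exp(2*t) + 2, 8*t, 4*t + 3*exp(2*t) - 2]

Strategy: write B = P · J · P⁻¹ where J is a Jordan canonical form, so e^{tB} = P · e^{tJ} · P⁻¹, and e^{tJ} can be computed block-by-block.

B has Jordan form
J =
  [0, 1, 0]
  [0, 0, 0]
  [0, 0, 2]
(up to reordering of blocks).

Per-block formulas:
  For a 1×1 block at λ = 2: exp(t · [2]) = [e^(2t)].
  For a 2×2 Jordan block J_2(0): exp(t · J_2(0)) = e^(0t)·(I + t·N), where N is the 2×2 nilpotent shift.

After assembling e^{tJ} and conjugating by P, we get:

e^{tB} =
  [-6*t - 2*exp(2*t) + 3, 12*t, 6*t + 3*exp(2*t) - 3]
  [-t, 2*t + 1, t]
  [-4*t - 2*exp(2*t) + 2, 8*t, 4*t + 3*exp(2*t) - 2]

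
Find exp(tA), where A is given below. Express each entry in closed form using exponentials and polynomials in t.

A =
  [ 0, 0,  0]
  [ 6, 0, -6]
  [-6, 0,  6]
e^{tA} =
  [1, 0, 0]
  [exp(6*t) - 1, 1, 1 - exp(6*t)]
  [1 - exp(6*t), 0, exp(6*t)]

Strategy: write A = P · J · P⁻¹ where J is a Jordan canonical form, so e^{tA} = P · e^{tJ} · P⁻¹, and e^{tJ} can be computed block-by-block.

A has Jordan form
J =
  [0, 0, 0]
  [0, 0, 0]
  [0, 0, 6]
(up to reordering of blocks).

Per-block formulas:
  For a 1×1 block at λ = 0: exp(t · [0]) = [e^(0t)].
  For a 1×1 block at λ = 6: exp(t · [6]) = [e^(6t)].

After assembling e^{tJ} and conjugating by P, we get:

e^{tA} =
  [1, 0, 0]
  [exp(6*t) - 1, 1, 1 - exp(6*t)]
  [1 - exp(6*t), 0, exp(6*t)]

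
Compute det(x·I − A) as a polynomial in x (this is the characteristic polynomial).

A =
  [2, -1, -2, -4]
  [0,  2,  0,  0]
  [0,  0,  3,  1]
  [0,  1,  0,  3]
x^4 - 10*x^3 + 37*x^2 - 60*x + 36

Expanding det(x·I − A) (e.g. by cofactor expansion or by noting that A is similar to its Jordan form J, which has the same characteristic polynomial as A) gives
  χ_A(x) = x^4 - 10*x^3 + 37*x^2 - 60*x + 36
which factors as (x - 3)^2*(x - 2)^2. The eigenvalues (with algebraic multiplicities) are λ = 2 with multiplicity 2, λ = 3 with multiplicity 2.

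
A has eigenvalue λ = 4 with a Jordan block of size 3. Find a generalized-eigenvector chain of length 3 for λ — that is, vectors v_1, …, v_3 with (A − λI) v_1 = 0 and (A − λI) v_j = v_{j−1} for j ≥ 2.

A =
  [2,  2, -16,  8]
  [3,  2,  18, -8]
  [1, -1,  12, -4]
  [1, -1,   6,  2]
A Jordan chain for λ = 4 of length 3:
v_1 = (2, -2, -1, -1)ᵀ
v_2 = (-2, 3, 1, 1)ᵀ
v_3 = (1, 0, 0, 0)ᵀ

Let N = A − (4)·I. We want v_3 with N^3 v_3 = 0 but N^2 v_3 ≠ 0; then v_{j-1} := N · v_j for j = 3, …, 2.

Pick v_3 = (1, 0, 0, 0)ᵀ.
Then v_2 = N · v_3 = (-2, 3, 1, 1)ᵀ.
Then v_1 = N · v_2 = (2, -2, -1, -1)ᵀ.

Sanity check: (A − (4)·I) v_1 = (0, 0, 0, 0)ᵀ = 0. ✓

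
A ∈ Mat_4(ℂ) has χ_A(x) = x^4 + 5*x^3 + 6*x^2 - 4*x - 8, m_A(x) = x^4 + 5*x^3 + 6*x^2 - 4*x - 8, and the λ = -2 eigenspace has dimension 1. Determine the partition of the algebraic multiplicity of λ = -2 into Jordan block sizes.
Block sizes for λ = -2: [3]

Step 1 — from the characteristic polynomial, algebraic multiplicity of λ = -2 is 3. From dim ker(A − (-2)·I) = 1, there are exactly 1 Jordan blocks for λ = -2.
Step 2 — from the minimal polynomial, the factor (x + 2)^3 tells us the largest block for λ = -2 has size 3.
Step 3 — with total size 3, 1 blocks, and largest block 3, the block sizes (in nonincreasing order) are [3].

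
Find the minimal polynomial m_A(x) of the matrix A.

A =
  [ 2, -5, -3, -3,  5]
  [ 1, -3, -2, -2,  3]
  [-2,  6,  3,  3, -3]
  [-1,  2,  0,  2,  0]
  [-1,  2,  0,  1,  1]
x^3 - 3*x^2 + 3*x - 1

The characteristic polynomial is χ_A(x) = (x - 1)^5, so the eigenvalues are known. The minimal polynomial is
  m_A(x) = Π_λ (x − λ)^{k_λ}
where k_λ is the size of the *largest* Jordan block for λ (equivalently, the smallest k with (A − λI)^k v = 0 for every generalised eigenvector v of λ).

  λ = 1: largest Jordan block has size 3, contributing (x − 1)^3

So m_A(x) = (x - 1)^3 = x^3 - 3*x^2 + 3*x - 1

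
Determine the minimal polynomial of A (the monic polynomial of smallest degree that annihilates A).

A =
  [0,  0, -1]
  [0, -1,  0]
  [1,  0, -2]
x^2 + 2*x + 1

The characteristic polynomial is χ_A(x) = (x + 1)^3, so the eigenvalues are known. The minimal polynomial is
  m_A(x) = Π_λ (x − λ)^{k_λ}
where k_λ is the size of the *largest* Jordan block for λ (equivalently, the smallest k with (A − λI)^k v = 0 for every generalised eigenvector v of λ).

  λ = -1: largest Jordan block has size 2, contributing (x + 1)^2

So m_A(x) = (x + 1)^2 = x^2 + 2*x + 1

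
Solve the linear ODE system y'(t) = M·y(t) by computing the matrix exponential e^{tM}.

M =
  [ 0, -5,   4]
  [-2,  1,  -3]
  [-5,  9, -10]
e^{tM} =
  [-t^2*exp(-3*t)/2 + 3*t*exp(-3*t) + exp(-3*t), t^2*exp(-3*t)/2 - 5*t*exp(-3*t), -t^2*exp(-3*t)/2 + 4*t*exp(-3*t)]
  [t^2*exp(-3*t)/2 - 2*t*exp(-3*t), -t^2*exp(-3*t)/2 + 4*t*exp(-3*t) + exp(-3*t), t^2*exp(-3*t)/2 - 3*t*exp(-3*t)]
  [t^2*exp(-3*t) - 5*t*exp(-3*t), -t^2*exp(-3*t) + 9*t*exp(-3*t), t^2*exp(-3*t) - 7*t*exp(-3*t) + exp(-3*t)]

Strategy: write M = P · J · P⁻¹ where J is a Jordan canonical form, so e^{tM} = P · e^{tJ} · P⁻¹, and e^{tJ} can be computed block-by-block.

M has Jordan form
J =
  [-3,  1,  0]
  [ 0, -3,  1]
  [ 0,  0, -3]
(up to reordering of blocks).

Per-block formulas:
  For a 3×3 Jordan block J_3(-3): exp(t · J_3(-3)) = e^(-3t)·(I + t·N + (t^2/2)·N^2), where N is the 3×3 nilpotent shift.

After assembling e^{tJ} and conjugating by P, we get:

e^{tM} =
  [-t^2*exp(-3*t)/2 + 3*t*exp(-3*t) + exp(-3*t), t^2*exp(-3*t)/2 - 5*t*exp(-3*t), -t^2*exp(-3*t)/2 + 4*t*exp(-3*t)]
  [t^2*exp(-3*t)/2 - 2*t*exp(-3*t), -t^2*exp(-3*t)/2 + 4*t*exp(-3*t) + exp(-3*t), t^2*exp(-3*t)/2 - 3*t*exp(-3*t)]
  [t^2*exp(-3*t) - 5*t*exp(-3*t), -t^2*exp(-3*t) + 9*t*exp(-3*t), t^2*exp(-3*t) - 7*t*exp(-3*t) + exp(-3*t)]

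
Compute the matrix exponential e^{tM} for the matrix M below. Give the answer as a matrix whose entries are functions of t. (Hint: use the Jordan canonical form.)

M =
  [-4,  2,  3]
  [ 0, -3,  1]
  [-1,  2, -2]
e^{tM} =
  [-t^2*exp(-3*t) - t*exp(-3*t) + exp(-3*t), 2*t^2*exp(-3*t) + 2*t*exp(-3*t), t^2*exp(-3*t) + 3*t*exp(-3*t)]
  [-t^2*exp(-3*t)/2, t^2*exp(-3*t) + exp(-3*t), t^2*exp(-3*t)/2 + t*exp(-3*t)]
  [-t*exp(-3*t), 2*t*exp(-3*t), t*exp(-3*t) + exp(-3*t)]

Strategy: write M = P · J · P⁻¹ where J is a Jordan canonical form, so e^{tM} = P · e^{tJ} · P⁻¹, and e^{tJ} can be computed block-by-block.

M has Jordan form
J =
  [-3,  1,  0]
  [ 0, -3,  1]
  [ 0,  0, -3]
(up to reordering of blocks).

Per-block formulas:
  For a 3×3 Jordan block J_3(-3): exp(t · J_3(-3)) = e^(-3t)·(I + t·N + (t^2/2)·N^2), where N is the 3×3 nilpotent shift.

After assembling e^{tJ} and conjugating by P, we get:

e^{tM} =
  [-t^2*exp(-3*t) - t*exp(-3*t) + exp(-3*t), 2*t^2*exp(-3*t) + 2*t*exp(-3*t), t^2*exp(-3*t) + 3*t*exp(-3*t)]
  [-t^2*exp(-3*t)/2, t^2*exp(-3*t) + exp(-3*t), t^2*exp(-3*t)/2 + t*exp(-3*t)]
  [-t*exp(-3*t), 2*t*exp(-3*t), t*exp(-3*t) + exp(-3*t)]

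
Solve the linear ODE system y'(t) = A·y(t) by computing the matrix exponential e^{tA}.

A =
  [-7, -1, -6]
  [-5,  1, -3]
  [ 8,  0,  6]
e^{tA} =
  [3*t^2 - 7*t + 1, 3*t^2 - t, 9*t^2/2 - 6*t]
  [3*t^2 - 5*t, 3*t^2 + t + 1, 9*t^2/2 - 3*t]
  [-4*t^2 + 8*t, -4*t^2, -6*t^2 + 6*t + 1]

Strategy: write A = P · J · P⁻¹ where J is a Jordan canonical form, so e^{tA} = P · e^{tJ} · P⁻¹, and e^{tJ} can be computed block-by-block.

A has Jordan form
J =
  [0, 1, 0]
  [0, 0, 1]
  [0, 0, 0]
(up to reordering of blocks).

Per-block formulas:
  For a 3×3 Jordan block J_3(0): exp(t · J_3(0)) = e^(0t)·(I + t·N + (t^2/2)·N^2), where N is the 3×3 nilpotent shift.

After assembling e^{tJ} and conjugating by P, we get:

e^{tA} =
  [3*t^2 - 7*t + 1, 3*t^2 - t, 9*t^2/2 - 6*t]
  [3*t^2 - 5*t, 3*t^2 + t + 1, 9*t^2/2 - 3*t]
  [-4*t^2 + 8*t, -4*t^2, -6*t^2 + 6*t + 1]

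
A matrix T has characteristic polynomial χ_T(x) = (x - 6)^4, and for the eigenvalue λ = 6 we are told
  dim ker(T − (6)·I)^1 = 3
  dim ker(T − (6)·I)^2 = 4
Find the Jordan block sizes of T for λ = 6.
Block sizes for λ = 6: [2, 1, 1]

From the dimensions of kernels of powers, the number of Jordan blocks of size at least j is d_j − d_{j−1} where d_j = dim ker(N^j) (with d_0 = 0). Computing the differences gives [3, 1].
The number of blocks of size exactly k is (#blocks of size ≥ k) − (#blocks of size ≥ k + 1), so the partition is: 2 block(s) of size 1, 1 block(s) of size 2.
In nonincreasing order the block sizes are [2, 1, 1].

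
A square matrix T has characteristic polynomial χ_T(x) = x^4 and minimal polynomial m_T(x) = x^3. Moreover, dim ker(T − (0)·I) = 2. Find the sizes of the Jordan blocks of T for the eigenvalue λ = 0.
Block sizes for λ = 0: [3, 1]

Step 1 — from the characteristic polynomial, algebraic multiplicity of λ = 0 is 4. From dim ker(T − (0)·I) = 2, there are exactly 2 Jordan blocks for λ = 0.
Step 2 — from the minimal polynomial, the factor (x − 0)^3 tells us the largest block for λ = 0 has size 3.
Step 3 — with total size 4, 2 blocks, and largest block 3, the block sizes (in nonincreasing order) are [3, 1].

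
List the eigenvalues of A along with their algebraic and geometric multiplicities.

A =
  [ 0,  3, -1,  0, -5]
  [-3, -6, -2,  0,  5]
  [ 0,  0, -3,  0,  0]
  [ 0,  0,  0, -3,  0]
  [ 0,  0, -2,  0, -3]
λ = -3: alg = 5, geom = 3

Step 1 — factor the characteristic polynomial to read off the algebraic multiplicities:
  χ_A(x) = (x + 3)^5

Step 2 — compute geometric multiplicities via the rank-nullity identity g(λ) = n − rank(A − λI):
  rank(A − (-3)·I) = 2, so dim ker(A − (-3)·I) = n − 2 = 3

Summary:
  λ = -3: algebraic multiplicity = 5, geometric multiplicity = 3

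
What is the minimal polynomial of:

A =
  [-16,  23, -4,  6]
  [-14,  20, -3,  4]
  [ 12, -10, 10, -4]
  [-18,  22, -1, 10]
x^3 - 18*x^2 + 108*x - 216

The characteristic polynomial is χ_A(x) = (x - 6)^4, so the eigenvalues are known. The minimal polynomial is
  m_A(x) = Π_λ (x − λ)^{k_λ}
where k_λ is the size of the *largest* Jordan block for λ (equivalently, the smallest k with (A − λI)^k v = 0 for every generalised eigenvector v of λ).

  λ = 6: largest Jordan block has size 3, contributing (x − 6)^3

So m_A(x) = (x - 6)^3 = x^3 - 18*x^2 + 108*x - 216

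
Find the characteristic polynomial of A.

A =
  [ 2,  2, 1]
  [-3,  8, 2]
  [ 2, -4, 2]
x^3 - 12*x^2 + 48*x - 64

Expanding det(x·I − A) (e.g. by cofactor expansion or by noting that A is similar to its Jordan form J, which has the same characteristic polynomial as A) gives
  χ_A(x) = x^3 - 12*x^2 + 48*x - 64
which factors as (x - 4)^3. The eigenvalues (with algebraic multiplicities) are λ = 4 with multiplicity 3.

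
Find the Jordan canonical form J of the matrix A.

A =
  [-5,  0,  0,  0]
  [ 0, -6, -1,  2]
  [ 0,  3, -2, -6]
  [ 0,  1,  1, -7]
J_2(-5) ⊕ J_1(-5) ⊕ J_1(-5)

The characteristic polynomial is
  det(x·I − A) = x^4 + 20*x^3 + 150*x^2 + 500*x + 625 = (x + 5)^4

Eigenvalues and multiplicities (the geometric multiplicity of λ is n − rank(A − λI), which equals the number of Jordan blocks for λ):
  λ = -5: algebraic multiplicity = 4, geometric multiplicity = 3

Determining the block sizes for each eigenvalue:
  λ = -5: 3 blocks summing to 4 forces exactly one block of size 2 and the rest size 1 → block sizes [2, 1, 1]

Assembling the blocks gives a Jordan form
J =
  [-5,  1,  0,  0]
  [ 0, -5,  0,  0]
  [ 0,  0, -5,  0]
  [ 0,  0,  0, -5]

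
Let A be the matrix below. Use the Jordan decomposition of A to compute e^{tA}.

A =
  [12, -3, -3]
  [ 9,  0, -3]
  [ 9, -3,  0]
e^{tA} =
  [3*exp(6*t) - 2*exp(3*t), -exp(6*t) + exp(3*t), -exp(6*t) + exp(3*t)]
  [3*exp(6*t) - 3*exp(3*t), -exp(6*t) + 2*exp(3*t), -exp(6*t) + exp(3*t)]
  [3*exp(6*t) - 3*exp(3*t), -exp(6*t) + exp(3*t), -exp(6*t) + 2*exp(3*t)]

Strategy: write A = P · J · P⁻¹ where J is a Jordan canonical form, so e^{tA} = P · e^{tJ} · P⁻¹, and e^{tJ} can be computed block-by-block.

A has Jordan form
J =
  [3, 0, 0]
  [0, 3, 0]
  [0, 0, 6]
(up to reordering of blocks).

Per-block formulas:
  For a 1×1 block at λ = 3: exp(t · [3]) = [e^(3t)].
  For a 1×1 block at λ = 6: exp(t · [6]) = [e^(6t)].

After assembling e^{tJ} and conjugating by P, we get:

e^{tA} =
  [3*exp(6*t) - 2*exp(3*t), -exp(6*t) + exp(3*t), -exp(6*t) + exp(3*t)]
  [3*exp(6*t) - 3*exp(3*t), -exp(6*t) + 2*exp(3*t), -exp(6*t) + exp(3*t)]
  [3*exp(6*t) - 3*exp(3*t), -exp(6*t) + exp(3*t), -exp(6*t) + 2*exp(3*t)]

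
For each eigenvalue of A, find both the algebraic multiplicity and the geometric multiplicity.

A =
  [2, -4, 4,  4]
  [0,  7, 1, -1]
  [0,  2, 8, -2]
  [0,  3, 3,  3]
λ = 2: alg = 1, geom = 1; λ = 6: alg = 3, geom = 2

Step 1 — factor the characteristic polynomial to read off the algebraic multiplicities:
  χ_A(x) = (x - 6)^3*(x - 2)

Step 2 — compute geometric multiplicities via the rank-nullity identity g(λ) = n − rank(A − λI):
  rank(A − (2)·I) = 3, so dim ker(A − (2)·I) = n − 3 = 1
  rank(A − (6)·I) = 2, so dim ker(A − (6)·I) = n − 2 = 2

Summary:
  λ = 2: algebraic multiplicity = 1, geometric multiplicity = 1
  λ = 6: algebraic multiplicity = 3, geometric multiplicity = 2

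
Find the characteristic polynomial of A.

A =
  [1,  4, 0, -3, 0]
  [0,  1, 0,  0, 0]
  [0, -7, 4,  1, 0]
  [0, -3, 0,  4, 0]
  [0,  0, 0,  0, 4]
x^5 - 14*x^4 + 73*x^3 - 172*x^2 + 176*x - 64

Expanding det(x·I − A) (e.g. by cofactor expansion or by noting that A is similar to its Jordan form J, which has the same characteristic polynomial as A) gives
  χ_A(x) = x^5 - 14*x^4 + 73*x^3 - 172*x^2 + 176*x - 64
which factors as (x - 4)^3*(x - 1)^2. The eigenvalues (with algebraic multiplicities) are λ = 1 with multiplicity 2, λ = 4 with multiplicity 3.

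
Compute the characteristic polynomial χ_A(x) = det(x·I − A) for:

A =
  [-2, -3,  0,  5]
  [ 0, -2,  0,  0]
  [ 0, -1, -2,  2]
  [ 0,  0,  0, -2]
x^4 + 8*x^3 + 24*x^2 + 32*x + 16

Expanding det(x·I − A) (e.g. by cofactor expansion or by noting that A is similar to its Jordan form J, which has the same characteristic polynomial as A) gives
  χ_A(x) = x^4 + 8*x^3 + 24*x^2 + 32*x + 16
which factors as (x + 2)^4. The eigenvalues (with algebraic multiplicities) are λ = -2 with multiplicity 4.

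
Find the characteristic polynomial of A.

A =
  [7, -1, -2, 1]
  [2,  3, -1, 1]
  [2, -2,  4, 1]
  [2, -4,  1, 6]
x^4 - 20*x^3 + 150*x^2 - 500*x + 625

Expanding det(x·I − A) (e.g. by cofactor expansion or by noting that A is similar to its Jordan form J, which has the same characteristic polynomial as A) gives
  χ_A(x) = x^4 - 20*x^3 + 150*x^2 - 500*x + 625
which factors as (x - 5)^4. The eigenvalues (with algebraic multiplicities) are λ = 5 with multiplicity 4.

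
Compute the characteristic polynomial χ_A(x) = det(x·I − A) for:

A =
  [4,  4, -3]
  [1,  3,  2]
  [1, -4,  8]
x^3 - 15*x^2 + 75*x - 125

Expanding det(x·I − A) (e.g. by cofactor expansion or by noting that A is similar to its Jordan form J, which has the same characteristic polynomial as A) gives
  χ_A(x) = x^3 - 15*x^2 + 75*x - 125
which factors as (x - 5)^3. The eigenvalues (with algebraic multiplicities) are λ = 5 with multiplicity 3.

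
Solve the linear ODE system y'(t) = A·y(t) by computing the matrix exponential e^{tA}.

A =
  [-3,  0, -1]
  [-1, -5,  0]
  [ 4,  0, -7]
e^{tA} =
  [2*t*exp(-5*t) + exp(-5*t), 0, -t*exp(-5*t)]
  [-t^2*exp(-5*t) - t*exp(-5*t), exp(-5*t), t^2*exp(-5*t)/2]
  [4*t*exp(-5*t), 0, -2*t*exp(-5*t) + exp(-5*t)]

Strategy: write A = P · J · P⁻¹ where J is a Jordan canonical form, so e^{tA} = P · e^{tJ} · P⁻¹, and e^{tJ} can be computed block-by-block.

A has Jordan form
J =
  [-5,  1,  0]
  [ 0, -5,  1]
  [ 0,  0, -5]
(up to reordering of blocks).

Per-block formulas:
  For a 3×3 Jordan block J_3(-5): exp(t · J_3(-5)) = e^(-5t)·(I + t·N + (t^2/2)·N^2), where N is the 3×3 nilpotent shift.

After assembling e^{tJ} and conjugating by P, we get:

e^{tA} =
  [2*t*exp(-5*t) + exp(-5*t), 0, -t*exp(-5*t)]
  [-t^2*exp(-5*t) - t*exp(-5*t), exp(-5*t), t^2*exp(-5*t)/2]
  [4*t*exp(-5*t), 0, -2*t*exp(-5*t) + exp(-5*t)]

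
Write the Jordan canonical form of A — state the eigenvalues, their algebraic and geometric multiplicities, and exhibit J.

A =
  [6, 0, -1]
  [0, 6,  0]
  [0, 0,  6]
J_2(6) ⊕ J_1(6)

The characteristic polynomial is
  det(x·I − A) = x^3 - 18*x^2 + 108*x - 216 = (x - 6)^3

Eigenvalues and multiplicities (the geometric multiplicity of λ is n − rank(A − λI), which equals the number of Jordan blocks for λ):
  λ = 6: algebraic multiplicity = 3, geometric multiplicity = 2

Determining the block sizes for each eigenvalue:
  λ = 6: 2 blocks summing to 3 forces exactly one block of size 2 and the rest size 1 → block sizes [2, 1]

Assembling the blocks gives a Jordan form
J =
  [6, 1, 0]
  [0, 6, 0]
  [0, 0, 6]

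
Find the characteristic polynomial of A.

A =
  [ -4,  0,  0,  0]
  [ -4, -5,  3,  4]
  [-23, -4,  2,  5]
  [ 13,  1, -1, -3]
x^4 + 10*x^3 + 36*x^2 + 56*x + 32

Expanding det(x·I − A) (e.g. by cofactor expansion or by noting that A is similar to its Jordan form J, which has the same characteristic polynomial as A) gives
  χ_A(x) = x^4 + 10*x^3 + 36*x^2 + 56*x + 32
which factors as (x + 2)^3*(x + 4). The eigenvalues (with algebraic multiplicities) are λ = -4 with multiplicity 1, λ = -2 with multiplicity 3.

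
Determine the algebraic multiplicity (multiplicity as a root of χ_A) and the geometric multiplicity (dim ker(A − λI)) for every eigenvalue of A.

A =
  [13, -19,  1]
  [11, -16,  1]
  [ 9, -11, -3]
λ = -2: alg = 3, geom = 1

Step 1 — factor the characteristic polynomial to read off the algebraic multiplicities:
  χ_A(x) = (x + 2)^3

Step 2 — compute geometric multiplicities via the rank-nullity identity g(λ) = n − rank(A − λI):
  rank(A − (-2)·I) = 2, so dim ker(A − (-2)·I) = n − 2 = 1

Summary:
  λ = -2: algebraic multiplicity = 3, geometric multiplicity = 1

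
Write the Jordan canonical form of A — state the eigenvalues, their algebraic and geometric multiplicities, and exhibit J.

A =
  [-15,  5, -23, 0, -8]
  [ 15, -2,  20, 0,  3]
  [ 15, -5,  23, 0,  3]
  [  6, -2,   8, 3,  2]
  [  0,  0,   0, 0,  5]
J_1(0) ⊕ J_2(3) ⊕ J_1(3) ⊕ J_1(5)

The characteristic polynomial is
  det(x·I − A) = x^5 - 14*x^4 + 72*x^3 - 162*x^2 + 135*x = x*(x - 5)*(x - 3)^3

Eigenvalues and multiplicities (the geometric multiplicity of λ is n − rank(A − λI), which equals the number of Jordan blocks for λ):
  λ = 0: algebraic multiplicity = 1, geometric multiplicity = 1
  λ = 3: algebraic multiplicity = 3, geometric multiplicity = 2
  λ = 5: algebraic multiplicity = 1, geometric multiplicity = 1

Determining the block sizes for each eigenvalue:
  λ = 0: one block (gm = 1), so the single block has size am = 1 → block sizes [1]
  λ = 3: 2 blocks summing to 3 forces exactly one block of size 2 and the rest size 1 → block sizes [2, 1]
  λ = 5: one block (gm = 1), so the single block has size am = 1 → block sizes [1]

Assembling the blocks gives a Jordan form
J =
  [0, 0, 0, 0, 0]
  [0, 3, 1, 0, 0]
  [0, 0, 3, 0, 0]
  [0, 0, 0, 3, 0]
  [0, 0, 0, 0, 5]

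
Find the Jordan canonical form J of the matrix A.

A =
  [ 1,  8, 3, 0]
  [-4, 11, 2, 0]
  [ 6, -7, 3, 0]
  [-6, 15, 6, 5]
J_3(5) ⊕ J_1(5)

The characteristic polynomial is
  det(x·I − A) = x^4 - 20*x^3 + 150*x^2 - 500*x + 625 = (x - 5)^4

Eigenvalues and multiplicities (the geometric multiplicity of λ is n − rank(A − λI), which equals the number of Jordan blocks for λ):
  λ = 5: algebraic multiplicity = 4, geometric multiplicity = 2

Determining the block sizes for each eigenvalue:
  λ = 5: with am = 4 and gm = 2, the partition is not yet determined (e.g. several partitions of 4 into 2 parts exist). Let N = A − (5)·I. Computing rank(N^1) = 2, rank(N^2) = 1, rank(N^3) = 0; the number of blocks of size ≥ j is rank(N^{j−1}) − rank(N^j), giving [2, 1, 1]. So we have 1 block(s) of size 3, 1 block(s) of size 1 → block sizes [3, 1]

Assembling the blocks gives a Jordan form
J =
  [5, 1, 0, 0]
  [0, 5, 1, 0]
  [0, 0, 5, 0]
  [0, 0, 0, 5]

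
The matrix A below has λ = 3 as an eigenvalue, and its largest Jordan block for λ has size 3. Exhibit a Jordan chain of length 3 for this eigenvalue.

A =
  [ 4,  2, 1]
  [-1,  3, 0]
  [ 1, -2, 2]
A Jordan chain for λ = 3 of length 3:
v_1 = (0, -1, 2)ᵀ
v_2 = (1, -1, 1)ᵀ
v_3 = (1, 0, 0)ᵀ

Let N = A − (3)·I. We want v_3 with N^3 v_3 = 0 but N^2 v_3 ≠ 0; then v_{j-1} := N · v_j for j = 3, …, 2.

Pick v_3 = (1, 0, 0)ᵀ.
Then v_2 = N · v_3 = (1, -1, 1)ᵀ.
Then v_1 = N · v_2 = (0, -1, 2)ᵀ.

Sanity check: (A − (3)·I) v_1 = (0, 0, 0)ᵀ = 0. ✓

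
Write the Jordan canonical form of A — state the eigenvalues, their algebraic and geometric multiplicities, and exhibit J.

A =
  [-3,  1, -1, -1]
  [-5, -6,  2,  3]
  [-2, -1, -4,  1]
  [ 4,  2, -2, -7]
J_3(-5) ⊕ J_1(-5)

The characteristic polynomial is
  det(x·I − A) = x^4 + 20*x^3 + 150*x^2 + 500*x + 625 = (x + 5)^4

Eigenvalues and multiplicities (the geometric multiplicity of λ is n − rank(A − λI), which equals the number of Jordan blocks for λ):
  λ = -5: algebraic multiplicity = 4, geometric multiplicity = 2

Determining the block sizes for each eigenvalue:
  λ = -5: with am = 4 and gm = 2, the partition is not yet determined (e.g. several partitions of 4 into 2 parts exist). Let N = A − (-5)·I. Computing rank(N^1) = 2, rank(N^2) = 1, rank(N^3) = 0; the number of blocks of size ≥ j is rank(N^{j−1}) − rank(N^j), giving [2, 1, 1]. So we have 1 block(s) of size 3, 1 block(s) of size 1 → block sizes [3, 1]

Assembling the blocks gives a Jordan form
J =
  [-5,  1,  0,  0]
  [ 0, -5,  1,  0]
  [ 0,  0, -5,  0]
  [ 0,  0,  0, -5]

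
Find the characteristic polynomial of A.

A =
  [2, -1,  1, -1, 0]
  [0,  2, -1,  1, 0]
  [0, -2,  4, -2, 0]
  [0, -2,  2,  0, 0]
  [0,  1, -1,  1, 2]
x^5 - 10*x^4 + 40*x^3 - 80*x^2 + 80*x - 32

Expanding det(x·I − A) (e.g. by cofactor expansion or by noting that A is similar to its Jordan form J, which has the same characteristic polynomial as A) gives
  χ_A(x) = x^5 - 10*x^4 + 40*x^3 - 80*x^2 + 80*x - 32
which factors as (x - 2)^5. The eigenvalues (with algebraic multiplicities) are λ = 2 with multiplicity 5.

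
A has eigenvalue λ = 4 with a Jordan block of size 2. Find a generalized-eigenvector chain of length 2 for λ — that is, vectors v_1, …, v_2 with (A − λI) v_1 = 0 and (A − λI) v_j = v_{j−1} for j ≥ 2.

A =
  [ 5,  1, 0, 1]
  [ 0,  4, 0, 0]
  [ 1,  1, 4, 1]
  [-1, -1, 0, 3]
A Jordan chain for λ = 4 of length 2:
v_1 = (1, 0, 1, -1)ᵀ
v_2 = (1, 0, 0, 0)ᵀ

Let N = A − (4)·I. We want v_2 with N^2 v_2 = 0 but N^1 v_2 ≠ 0; then v_{j-1} := N · v_j for j = 2, …, 2.

Pick v_2 = (1, 0, 0, 0)ᵀ.
Then v_1 = N · v_2 = (1, 0, 1, -1)ᵀ.

Sanity check: (A − (4)·I) v_1 = (0, 0, 0, 0)ᵀ = 0. ✓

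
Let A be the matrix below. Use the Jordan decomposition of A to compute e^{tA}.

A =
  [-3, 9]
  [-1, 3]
e^{tA} =
  [1 - 3*t, 9*t]
  [-t, 3*t + 1]

Strategy: write A = P · J · P⁻¹ where J is a Jordan canonical form, so e^{tA} = P · e^{tJ} · P⁻¹, and e^{tJ} can be computed block-by-block.

A has Jordan form
J =
  [0, 1]
  [0, 0]
(up to reordering of blocks).

Per-block formulas:
  For a 2×2 Jordan block J_2(0): exp(t · J_2(0)) = e^(0t)·(I + t·N), where N is the 2×2 nilpotent shift.

After assembling e^{tJ} and conjugating by P, we get:

e^{tA} =
  [1 - 3*t, 9*t]
  [-t, 3*t + 1]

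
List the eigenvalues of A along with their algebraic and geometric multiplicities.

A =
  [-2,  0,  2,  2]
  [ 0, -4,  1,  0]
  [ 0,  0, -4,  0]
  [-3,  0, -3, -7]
λ = -5: alg = 1, geom = 1; λ = -4: alg = 3, geom = 2

Step 1 — factor the characteristic polynomial to read off the algebraic multiplicities:
  χ_A(x) = (x + 4)^3*(x + 5)

Step 2 — compute geometric multiplicities via the rank-nullity identity g(λ) = n − rank(A − λI):
  rank(A − (-5)·I) = 3, so dim ker(A − (-5)·I) = n − 3 = 1
  rank(A − (-4)·I) = 2, so dim ker(A − (-4)·I) = n − 2 = 2

Summary:
  λ = -5: algebraic multiplicity = 1, geometric multiplicity = 1
  λ = -4: algebraic multiplicity = 3, geometric multiplicity = 2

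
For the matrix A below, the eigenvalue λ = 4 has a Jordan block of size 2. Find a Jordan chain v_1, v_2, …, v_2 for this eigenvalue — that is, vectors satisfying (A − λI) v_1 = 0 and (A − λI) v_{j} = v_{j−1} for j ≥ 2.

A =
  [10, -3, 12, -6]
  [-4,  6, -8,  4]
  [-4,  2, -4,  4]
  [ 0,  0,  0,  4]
A Jordan chain for λ = 4 of length 2:
v_1 = (6, -4, -4, 0)ᵀ
v_2 = (1, 0, 0, 0)ᵀ

Let N = A − (4)·I. We want v_2 with N^2 v_2 = 0 but N^1 v_2 ≠ 0; then v_{j-1} := N · v_j for j = 2, …, 2.

Pick v_2 = (1, 0, 0, 0)ᵀ.
Then v_1 = N · v_2 = (6, -4, -4, 0)ᵀ.

Sanity check: (A − (4)·I) v_1 = (0, 0, 0, 0)ᵀ = 0. ✓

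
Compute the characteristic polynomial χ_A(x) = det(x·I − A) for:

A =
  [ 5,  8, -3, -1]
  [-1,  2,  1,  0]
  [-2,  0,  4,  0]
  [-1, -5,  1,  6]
x^4 - 17*x^3 + 105*x^2 - 275*x + 250

Expanding det(x·I − A) (e.g. by cofactor expansion or by noting that A is similar to its Jordan form J, which has the same characteristic polynomial as A) gives
  χ_A(x) = x^4 - 17*x^3 + 105*x^2 - 275*x + 250
which factors as (x - 5)^3*(x - 2). The eigenvalues (with algebraic multiplicities) are λ = 2 with multiplicity 1, λ = 5 with multiplicity 3.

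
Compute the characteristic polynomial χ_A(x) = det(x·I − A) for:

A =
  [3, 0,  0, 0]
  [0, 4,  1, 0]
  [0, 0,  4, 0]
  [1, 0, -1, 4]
x^4 - 15*x^3 + 84*x^2 - 208*x + 192

Expanding det(x·I − A) (e.g. by cofactor expansion or by noting that A is similar to its Jordan form J, which has the same characteristic polynomial as A) gives
  χ_A(x) = x^4 - 15*x^3 + 84*x^2 - 208*x + 192
which factors as (x - 4)^3*(x - 3). The eigenvalues (with algebraic multiplicities) are λ = 3 with multiplicity 1, λ = 4 with multiplicity 3.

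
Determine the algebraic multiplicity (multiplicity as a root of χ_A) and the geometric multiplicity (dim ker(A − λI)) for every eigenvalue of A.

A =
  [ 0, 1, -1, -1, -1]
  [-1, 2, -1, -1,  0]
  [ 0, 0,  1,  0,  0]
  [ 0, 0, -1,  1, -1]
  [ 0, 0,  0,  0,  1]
λ = 1: alg = 5, geom = 2

Step 1 — factor the characteristic polynomial to read off the algebraic multiplicities:
  χ_A(x) = (x - 1)^5

Step 2 — compute geometric multiplicities via the rank-nullity identity g(λ) = n − rank(A − λI):
  rank(A − (1)·I) = 3, so dim ker(A − (1)·I) = n − 3 = 2

Summary:
  λ = 1: algebraic multiplicity = 5, geometric multiplicity = 2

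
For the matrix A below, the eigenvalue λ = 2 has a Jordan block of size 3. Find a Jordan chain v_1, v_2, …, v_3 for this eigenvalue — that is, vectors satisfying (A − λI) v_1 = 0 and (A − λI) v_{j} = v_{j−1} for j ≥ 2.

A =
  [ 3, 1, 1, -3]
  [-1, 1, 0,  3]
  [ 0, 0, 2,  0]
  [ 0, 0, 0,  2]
A Jordan chain for λ = 2 of length 3:
v_1 = (1, -1, 0, 0)ᵀ
v_2 = (1, 0, 0, 0)ᵀ
v_3 = (0, 0, 1, 0)ᵀ

Let N = A − (2)·I. We want v_3 with N^3 v_3 = 0 but N^2 v_3 ≠ 0; then v_{j-1} := N · v_j for j = 3, …, 2.

Pick v_3 = (0, 0, 1, 0)ᵀ.
Then v_2 = N · v_3 = (1, 0, 0, 0)ᵀ.
Then v_1 = N · v_2 = (1, -1, 0, 0)ᵀ.

Sanity check: (A − (2)·I) v_1 = (0, 0, 0, 0)ᵀ = 0. ✓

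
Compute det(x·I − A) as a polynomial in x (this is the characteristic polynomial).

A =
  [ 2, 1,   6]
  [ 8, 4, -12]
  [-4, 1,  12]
x^3 - 18*x^2 + 108*x - 216

Expanding det(x·I − A) (e.g. by cofactor expansion or by noting that A is similar to its Jordan form J, which has the same characteristic polynomial as A) gives
  χ_A(x) = x^3 - 18*x^2 + 108*x - 216
which factors as (x - 6)^3. The eigenvalues (with algebraic multiplicities) are λ = 6 with multiplicity 3.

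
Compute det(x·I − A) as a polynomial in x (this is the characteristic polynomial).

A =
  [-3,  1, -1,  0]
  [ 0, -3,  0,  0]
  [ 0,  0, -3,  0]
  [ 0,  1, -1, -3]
x^4 + 12*x^3 + 54*x^2 + 108*x + 81

Expanding det(x·I − A) (e.g. by cofactor expansion or by noting that A is similar to its Jordan form J, which has the same characteristic polynomial as A) gives
  χ_A(x) = x^4 + 12*x^3 + 54*x^2 + 108*x + 81
which factors as (x + 3)^4. The eigenvalues (with algebraic multiplicities) are λ = -3 with multiplicity 4.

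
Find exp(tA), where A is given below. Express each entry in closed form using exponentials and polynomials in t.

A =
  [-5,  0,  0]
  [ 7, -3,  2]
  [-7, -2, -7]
e^{tA} =
  [exp(-5*t), 0, 0]
  [7*t*exp(-5*t), 2*t*exp(-5*t) + exp(-5*t), 2*t*exp(-5*t)]
  [-7*t*exp(-5*t), -2*t*exp(-5*t), -2*t*exp(-5*t) + exp(-5*t)]

Strategy: write A = P · J · P⁻¹ where J is a Jordan canonical form, so e^{tA} = P · e^{tJ} · P⁻¹, and e^{tJ} can be computed block-by-block.

A has Jordan form
J =
  [-5,  1,  0]
  [ 0, -5,  0]
  [ 0,  0, -5]
(up to reordering of blocks).

Per-block formulas:
  For a 2×2 Jordan block J_2(-5): exp(t · J_2(-5)) = e^(-5t)·(I + t·N), where N is the 2×2 nilpotent shift.
  For a 1×1 block at λ = -5: exp(t · [-5]) = [e^(-5t)].

After assembling e^{tJ} and conjugating by P, we get:

e^{tA} =
  [exp(-5*t), 0, 0]
  [7*t*exp(-5*t), 2*t*exp(-5*t) + exp(-5*t), 2*t*exp(-5*t)]
  [-7*t*exp(-5*t), -2*t*exp(-5*t), -2*t*exp(-5*t) + exp(-5*t)]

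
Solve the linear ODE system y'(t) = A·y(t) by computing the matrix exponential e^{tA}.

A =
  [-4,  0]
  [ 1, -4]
e^{tA} =
  [exp(-4*t), 0]
  [t*exp(-4*t), exp(-4*t)]

Strategy: write A = P · J · P⁻¹ where J is a Jordan canonical form, so e^{tA} = P · e^{tJ} · P⁻¹, and e^{tJ} can be computed block-by-block.

A has Jordan form
J =
  [-4,  1]
  [ 0, -4]
(up to reordering of blocks).

Per-block formulas:
  For a 2×2 Jordan block J_2(-4): exp(t · J_2(-4)) = e^(-4t)·(I + t·N), where N is the 2×2 nilpotent shift.

After assembling e^{tJ} and conjugating by P, we get:

e^{tA} =
  [exp(-4*t), 0]
  [t*exp(-4*t), exp(-4*t)]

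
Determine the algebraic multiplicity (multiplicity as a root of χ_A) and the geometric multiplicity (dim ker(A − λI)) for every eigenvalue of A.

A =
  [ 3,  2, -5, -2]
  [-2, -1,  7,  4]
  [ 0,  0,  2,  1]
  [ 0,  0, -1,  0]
λ = 1: alg = 4, geom = 2

Step 1 — factor the characteristic polynomial to read off the algebraic multiplicities:
  χ_A(x) = (x - 1)^4

Step 2 — compute geometric multiplicities via the rank-nullity identity g(λ) = n − rank(A − λI):
  rank(A − (1)·I) = 2, so dim ker(A − (1)·I) = n − 2 = 2

Summary:
  λ = 1: algebraic multiplicity = 4, geometric multiplicity = 2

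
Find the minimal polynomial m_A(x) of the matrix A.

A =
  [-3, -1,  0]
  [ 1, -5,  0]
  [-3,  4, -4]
x^3 + 12*x^2 + 48*x + 64

The characteristic polynomial is χ_A(x) = (x + 4)^3, so the eigenvalues are known. The minimal polynomial is
  m_A(x) = Π_λ (x − λ)^{k_λ}
where k_λ is the size of the *largest* Jordan block for λ (equivalently, the smallest k with (A − λI)^k v = 0 for every generalised eigenvector v of λ).

  λ = -4: largest Jordan block has size 3, contributing (x + 4)^3

So m_A(x) = (x + 4)^3 = x^3 + 12*x^2 + 48*x + 64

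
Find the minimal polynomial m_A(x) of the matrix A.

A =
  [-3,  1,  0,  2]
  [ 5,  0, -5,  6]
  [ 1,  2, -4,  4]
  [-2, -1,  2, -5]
x^3 + 9*x^2 + 27*x + 27

The characteristic polynomial is χ_A(x) = (x + 3)^4, so the eigenvalues are known. The minimal polynomial is
  m_A(x) = Π_λ (x − λ)^{k_λ}
where k_λ is the size of the *largest* Jordan block for λ (equivalently, the smallest k with (A − λI)^k v = 0 for every generalised eigenvector v of λ).

  λ = -3: largest Jordan block has size 3, contributing (x + 3)^3

So m_A(x) = (x + 3)^3 = x^3 + 9*x^2 + 27*x + 27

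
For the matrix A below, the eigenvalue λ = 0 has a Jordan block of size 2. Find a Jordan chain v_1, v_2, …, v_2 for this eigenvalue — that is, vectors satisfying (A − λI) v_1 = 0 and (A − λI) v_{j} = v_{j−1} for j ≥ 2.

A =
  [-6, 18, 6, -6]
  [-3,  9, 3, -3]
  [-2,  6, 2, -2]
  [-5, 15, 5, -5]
A Jordan chain for λ = 0 of length 2:
v_1 = (-6, -3, -2, -5)ᵀ
v_2 = (1, 0, 0, 0)ᵀ

Let N = A − (0)·I. We want v_2 with N^2 v_2 = 0 but N^1 v_2 ≠ 0; then v_{j-1} := N · v_j for j = 2, …, 2.

Pick v_2 = (1, 0, 0, 0)ᵀ.
Then v_1 = N · v_2 = (-6, -3, -2, -5)ᵀ.

Sanity check: (A − (0)·I) v_1 = (0, 0, 0, 0)ᵀ = 0. ✓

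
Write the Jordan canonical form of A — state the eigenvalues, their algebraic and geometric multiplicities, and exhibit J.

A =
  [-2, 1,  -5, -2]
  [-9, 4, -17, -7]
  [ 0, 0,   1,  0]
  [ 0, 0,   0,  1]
J_3(1) ⊕ J_1(1)

The characteristic polynomial is
  det(x·I − A) = x^4 - 4*x^3 + 6*x^2 - 4*x + 1 = (x - 1)^4

Eigenvalues and multiplicities (the geometric multiplicity of λ is n − rank(A − λI), which equals the number of Jordan blocks for λ):
  λ = 1: algebraic multiplicity = 4, geometric multiplicity = 2

Determining the block sizes for each eigenvalue:
  λ = 1: with am = 4 and gm = 2, the partition is not yet determined (e.g. several partitions of 4 into 2 parts exist). Let N = A − (1)·I. Computing rank(N^1) = 2, rank(N^2) = 1, rank(N^3) = 0; the number of blocks of size ≥ j is rank(N^{j−1}) − rank(N^j), giving [2, 1, 1]. So we have 1 block(s) of size 3, 1 block(s) of size 1 → block sizes [3, 1]

Assembling the blocks gives a Jordan form
J =
  [1, 1, 0, 0]
  [0, 1, 1, 0]
  [0, 0, 1, 0]
  [0, 0, 0, 1]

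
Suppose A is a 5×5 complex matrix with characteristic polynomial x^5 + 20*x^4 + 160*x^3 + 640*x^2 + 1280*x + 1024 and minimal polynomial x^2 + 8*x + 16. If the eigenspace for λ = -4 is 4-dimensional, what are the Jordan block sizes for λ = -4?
Block sizes for λ = -4: [2, 1, 1, 1]

Step 1 — from the characteristic polynomial, algebraic multiplicity of λ = -4 is 5. From dim ker(A − (-4)·I) = 4, there are exactly 4 Jordan blocks for λ = -4.
Step 2 — from the minimal polynomial, the factor (x + 4)^2 tells us the largest block for λ = -4 has size 2.
Step 3 — with total size 5, 4 blocks, and largest block 2, the block sizes (in nonincreasing order) are [2, 1, 1, 1].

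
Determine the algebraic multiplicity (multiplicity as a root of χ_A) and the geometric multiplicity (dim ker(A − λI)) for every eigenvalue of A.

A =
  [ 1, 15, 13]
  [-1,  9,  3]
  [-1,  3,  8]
λ = 6: alg = 3, geom = 1

Step 1 — factor the characteristic polynomial to read off the algebraic multiplicities:
  χ_A(x) = (x - 6)^3

Step 2 — compute geometric multiplicities via the rank-nullity identity g(λ) = n − rank(A − λI):
  rank(A − (6)·I) = 2, so dim ker(A − (6)·I) = n − 2 = 1

Summary:
  λ = 6: algebraic multiplicity = 3, geometric multiplicity = 1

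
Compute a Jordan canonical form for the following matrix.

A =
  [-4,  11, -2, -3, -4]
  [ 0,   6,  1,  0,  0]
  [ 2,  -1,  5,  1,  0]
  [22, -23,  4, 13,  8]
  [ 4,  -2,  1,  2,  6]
J_1(2) ⊕ J_3(6) ⊕ J_1(6)

The characteristic polynomial is
  det(x·I − A) = x^5 - 26*x^4 + 264*x^3 - 1296*x^2 + 3024*x - 2592 = (x - 6)^4*(x - 2)

Eigenvalues and multiplicities (the geometric multiplicity of λ is n − rank(A − λI), which equals the number of Jordan blocks for λ):
  λ = 2: algebraic multiplicity = 1, geometric multiplicity = 1
  λ = 6: algebraic multiplicity = 4, geometric multiplicity = 2

Determining the block sizes for each eigenvalue:
  λ = 2: one block (gm = 1), so the single block has size am = 1 → block sizes [1]
  λ = 6: with am = 4 and gm = 2, the partition is not yet determined (e.g. several partitions of 4 into 2 parts exist). Let N = A − (6)·I. Computing rank(N^1) = 3, rank(N^2) = 2, rank(N^3) = 1; the number of blocks of size ≥ j is rank(N^{j−1}) − rank(N^j), giving [2, 1, 1]. So we have 1 block(s) of size 3, 1 block(s) of size 1 → block sizes [3, 1]

Assembling the blocks gives a Jordan form
J =
  [2, 0, 0, 0, 0]
  [0, 6, 1, 0, 0]
  [0, 0, 6, 1, 0]
  [0, 0, 0, 6, 0]
  [0, 0, 0, 0, 6]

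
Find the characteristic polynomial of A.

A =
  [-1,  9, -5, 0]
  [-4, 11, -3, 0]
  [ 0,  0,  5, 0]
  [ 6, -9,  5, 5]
x^4 - 20*x^3 + 150*x^2 - 500*x + 625

Expanding det(x·I − A) (e.g. by cofactor expansion or by noting that A is similar to its Jordan form J, which has the same characteristic polynomial as A) gives
  χ_A(x) = x^4 - 20*x^3 + 150*x^2 - 500*x + 625
which factors as (x - 5)^4. The eigenvalues (with algebraic multiplicities) are λ = 5 with multiplicity 4.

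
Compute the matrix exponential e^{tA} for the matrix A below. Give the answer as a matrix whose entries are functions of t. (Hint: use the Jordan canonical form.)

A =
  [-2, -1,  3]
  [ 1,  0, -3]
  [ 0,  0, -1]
e^{tA} =
  [-t*exp(-t) + exp(-t), -t*exp(-t), 3*t*exp(-t)]
  [t*exp(-t), t*exp(-t) + exp(-t), -3*t*exp(-t)]
  [0, 0, exp(-t)]

Strategy: write A = P · J · P⁻¹ where J is a Jordan canonical form, so e^{tA} = P · e^{tJ} · P⁻¹, and e^{tJ} can be computed block-by-block.

A has Jordan form
J =
  [-1,  1,  0]
  [ 0, -1,  0]
  [ 0,  0, -1]
(up to reordering of blocks).

Per-block formulas:
  For a 2×2 Jordan block J_2(-1): exp(t · J_2(-1)) = e^(-1t)·(I + t·N), where N is the 2×2 nilpotent shift.
  For a 1×1 block at λ = -1: exp(t · [-1]) = [e^(-1t)].

After assembling e^{tJ} and conjugating by P, we get:

e^{tA} =
  [-t*exp(-t) + exp(-t), -t*exp(-t), 3*t*exp(-t)]
  [t*exp(-t), t*exp(-t) + exp(-t), -3*t*exp(-t)]
  [0, 0, exp(-t)]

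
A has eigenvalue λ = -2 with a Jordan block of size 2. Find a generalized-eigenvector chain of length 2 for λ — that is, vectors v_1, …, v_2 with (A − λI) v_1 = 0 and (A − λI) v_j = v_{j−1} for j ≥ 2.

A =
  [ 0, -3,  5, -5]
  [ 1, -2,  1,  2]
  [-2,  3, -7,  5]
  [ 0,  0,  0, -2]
A Jordan chain for λ = -2 of length 2:
v_1 = (-1, 1, 1, 0)ᵀ
v_2 = (1, 1, 0, 0)ᵀ

Let N = A − (-2)·I. We want v_2 with N^2 v_2 = 0 but N^1 v_2 ≠ 0; then v_{j-1} := N · v_j for j = 2, …, 2.

Pick v_2 = (1, 1, 0, 0)ᵀ.
Then v_1 = N · v_2 = (-1, 1, 1, 0)ᵀ.

Sanity check: (A − (-2)·I) v_1 = (0, 0, 0, 0)ᵀ = 0. ✓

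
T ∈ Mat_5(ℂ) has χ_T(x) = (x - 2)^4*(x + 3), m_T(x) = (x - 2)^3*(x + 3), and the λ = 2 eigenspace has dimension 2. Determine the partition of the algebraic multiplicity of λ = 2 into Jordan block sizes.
Block sizes for λ = 2: [3, 1]

Step 1 — from the characteristic polynomial, algebraic multiplicity of λ = 2 is 4. From dim ker(T − (2)·I) = 2, there are exactly 2 Jordan blocks for λ = 2.
Step 2 — from the minimal polynomial, the factor (x − 2)^3 tells us the largest block for λ = 2 has size 3.
Step 3 — with total size 4, 2 blocks, and largest block 3, the block sizes (in nonincreasing order) are [3, 1].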